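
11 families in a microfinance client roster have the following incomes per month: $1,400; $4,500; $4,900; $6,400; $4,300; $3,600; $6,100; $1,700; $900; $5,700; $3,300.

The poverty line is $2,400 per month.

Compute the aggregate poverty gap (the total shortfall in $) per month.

$3,200

Below the line: $900, $1,400, $1,700 (q = 3 of N = 11).
Individual gaps: 2400−900 = 1500; 2400−1400 = 1000; 2400−1700 = 700.
Aggregate gap = $3,200.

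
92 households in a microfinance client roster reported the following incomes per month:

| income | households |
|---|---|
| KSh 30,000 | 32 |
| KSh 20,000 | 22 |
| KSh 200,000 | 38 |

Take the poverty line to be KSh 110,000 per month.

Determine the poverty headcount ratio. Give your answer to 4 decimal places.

0.5870

54 of the 92 households have income below KSh 110,000.
H = 54/92 = 0.5870.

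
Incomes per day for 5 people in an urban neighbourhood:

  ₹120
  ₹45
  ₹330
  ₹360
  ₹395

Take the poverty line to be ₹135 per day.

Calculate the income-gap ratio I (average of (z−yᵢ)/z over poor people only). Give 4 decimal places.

Below z: ₹45, ₹120 (q = 2 of N = 5).
Shortfall ratios (z−y)/z: 0.6667, 0.1111; sum = 0.777778.
I averages over the q = 2 poor units only: 0.777778 / 2 = 0.3889.

0.3889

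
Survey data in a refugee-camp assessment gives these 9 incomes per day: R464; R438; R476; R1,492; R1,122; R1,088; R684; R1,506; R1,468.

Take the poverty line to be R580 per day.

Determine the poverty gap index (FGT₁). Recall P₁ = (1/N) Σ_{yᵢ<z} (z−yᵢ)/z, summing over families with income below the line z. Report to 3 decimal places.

Incomes under z: R438, R464, R476 (q = 3 of N = 9).
Relative gaps: (580−438)/580 = 0.2448; (580−464)/580 = 0.2000; (580−476)/580 = 0.1793.
Σ = 0.624138. Dividing by the full population N = 9 gives P₁ = 0.069.

0.069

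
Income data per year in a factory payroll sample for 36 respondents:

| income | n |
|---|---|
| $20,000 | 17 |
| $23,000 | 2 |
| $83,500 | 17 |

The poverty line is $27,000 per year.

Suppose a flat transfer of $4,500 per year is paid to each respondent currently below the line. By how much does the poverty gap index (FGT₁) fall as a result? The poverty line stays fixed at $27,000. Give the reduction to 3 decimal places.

Before: below the line — 17×$20,000, 2×$23,000; poverty gap index (FGT₁) = 0.13066.
After the $4,500 transfer: below the line — 17×$24,500; poverty gap index (FGT₁) = 0.04372.
Reduction = 0.13066 − 0.04372 = 0.087.

0.087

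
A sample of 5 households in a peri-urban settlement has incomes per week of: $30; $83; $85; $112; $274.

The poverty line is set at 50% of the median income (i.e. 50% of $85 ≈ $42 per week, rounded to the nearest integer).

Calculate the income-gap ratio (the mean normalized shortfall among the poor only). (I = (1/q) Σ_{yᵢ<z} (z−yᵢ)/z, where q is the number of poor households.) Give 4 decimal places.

Incomes under z: $30 (q = 1 of N = 5).
Shortfall ratios (z−y)/z: 0.2857; sum = 0.285714.
I averages over the q = 1 poor units only: 0.285714 / 1 = 0.2857.

0.2857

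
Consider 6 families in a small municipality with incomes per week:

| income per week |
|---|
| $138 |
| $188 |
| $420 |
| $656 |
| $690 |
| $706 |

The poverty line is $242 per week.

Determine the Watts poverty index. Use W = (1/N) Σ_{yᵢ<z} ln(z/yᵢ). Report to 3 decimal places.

Poor units: $138, $188 (q = 2 of N = 6).
Log shortfalls: ln(242/138) = 0.5617; ln(242/188) = 0.2525.
W = 0.814180 / 6 = 0.136.

0.136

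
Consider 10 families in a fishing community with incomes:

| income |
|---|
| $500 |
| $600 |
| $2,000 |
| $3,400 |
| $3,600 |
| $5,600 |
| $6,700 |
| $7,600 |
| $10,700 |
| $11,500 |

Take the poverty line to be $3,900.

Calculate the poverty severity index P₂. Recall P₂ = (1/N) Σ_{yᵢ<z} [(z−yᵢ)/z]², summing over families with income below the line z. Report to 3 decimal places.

Incomes under z: $500, $600, $2,000, $3,400, $3,600 (q = 5 of N = 10).
Gap ratios (z−y)/z: (3900−500)/3900 = 0.8718; (3900−600)/3900 = 0.8462; (3900−2000)/3900 = 0.4872; (3900−3400)/3900 = 0.1282; (3900−3600)/3900 = 0.0769.
Squared: 0.7600; 0.7160; 0.2373; 0.0164; 0.0059.
Sum = 1.735700; P₂ = 1.735700 / 10 = 0.174.

0.174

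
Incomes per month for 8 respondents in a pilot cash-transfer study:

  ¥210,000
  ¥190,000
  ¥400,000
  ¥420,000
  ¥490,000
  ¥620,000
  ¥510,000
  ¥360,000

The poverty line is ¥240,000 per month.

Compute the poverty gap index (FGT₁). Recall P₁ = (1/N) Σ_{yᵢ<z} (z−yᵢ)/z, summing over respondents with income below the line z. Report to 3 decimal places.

0.042

Incomes under z: ¥190,000, ¥210,000 (q = 2 of N = 8).
Normalized shortfalls: (240000−190000)/240000 = 0.2083; (240000−210000)/240000 = 0.1250.
Σ = 0.333333. Dividing by the full population N = 8 gives P₁ = 0.042.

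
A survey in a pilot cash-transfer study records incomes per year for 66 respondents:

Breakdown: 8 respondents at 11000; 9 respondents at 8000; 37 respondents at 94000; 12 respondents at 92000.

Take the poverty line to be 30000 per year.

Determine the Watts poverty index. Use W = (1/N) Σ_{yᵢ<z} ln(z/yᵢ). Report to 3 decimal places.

Below z: 9×8000, 8×11000 (q = 17 of N = 66).
Log gaps: ln(30000/8000) = 1.3218 (×9); ln(30000/11000) = 1.0033 (×8).
W = 19.922219 / 66 = 0.302.

0.302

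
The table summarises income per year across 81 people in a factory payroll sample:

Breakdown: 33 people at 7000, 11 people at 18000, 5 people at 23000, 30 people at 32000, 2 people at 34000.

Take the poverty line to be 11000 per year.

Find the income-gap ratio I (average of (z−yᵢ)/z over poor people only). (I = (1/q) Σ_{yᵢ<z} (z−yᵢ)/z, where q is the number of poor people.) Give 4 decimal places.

Poor units: 33×7000 (q = 33 of N = 81).
Shortfall ratios (z−y)/z: 0.3636 (×33); sum = 12.000000.
The income-gap ratio divides by q (the poor only): 12.000000 / 33 = 0.3636.

0.3636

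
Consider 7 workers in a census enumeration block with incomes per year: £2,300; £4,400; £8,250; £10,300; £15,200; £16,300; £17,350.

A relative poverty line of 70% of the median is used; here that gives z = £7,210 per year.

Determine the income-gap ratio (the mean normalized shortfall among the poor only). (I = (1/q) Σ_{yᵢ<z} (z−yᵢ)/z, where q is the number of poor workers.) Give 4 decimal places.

Below z: £2,300, £4,400 (q = 2 of N = 7).
Shortfall ratios (z−y)/z: 0.6810, 0.3897; sum = 1.070735.
I averages over the q = 2 poor units only: 1.070735 / 2 = 0.5354.

0.5354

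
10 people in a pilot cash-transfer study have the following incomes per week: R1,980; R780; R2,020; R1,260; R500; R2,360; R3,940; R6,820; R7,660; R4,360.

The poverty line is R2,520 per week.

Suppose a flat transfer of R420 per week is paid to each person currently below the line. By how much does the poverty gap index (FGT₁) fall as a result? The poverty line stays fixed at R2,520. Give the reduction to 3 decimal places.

0.090

Before: below the line — R500, R780, R1,260, R1,980, R2,020, R2,360; poverty gap index (FGT₁) = 0.24683.
After the R420 transfer: below the line — R920, R1,200, R1,680, R2,400, R2,440; poverty gap index (FGT₁) = 0.15714.
Reduction = 0.24683 − 0.15714 = 0.090.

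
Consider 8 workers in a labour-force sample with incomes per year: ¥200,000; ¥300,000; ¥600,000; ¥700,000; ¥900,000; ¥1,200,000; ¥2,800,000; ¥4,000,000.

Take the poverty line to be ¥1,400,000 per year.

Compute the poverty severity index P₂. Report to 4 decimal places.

0.2596

Below z: ¥200,000, ¥300,000, ¥600,000, ¥700,000, ¥900,000, ¥1,200,000 (q = 6 of N = 8).
Shortfall ratios: (1400000−200000)/1400000 = 0.8571; (1400000−300000)/1400000 = 0.7857; (1400000−600000)/1400000 = 0.5714; (1400000−700000)/1400000 = 0.5000; (1400000−900000)/1400000 = 0.3571; (1400000−1200000)/1400000 = 0.1429.
Squared: 0.7347; 0.6173; 0.3265; 0.2500; 0.1276; 0.0204.
Sum = 2.076531; P₂ = 2.076531 / 8 = 0.2596.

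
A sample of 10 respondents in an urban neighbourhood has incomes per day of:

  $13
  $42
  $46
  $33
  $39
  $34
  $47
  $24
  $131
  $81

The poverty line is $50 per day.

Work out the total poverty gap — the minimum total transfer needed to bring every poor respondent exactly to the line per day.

$122

Poor units: $13, $24, $33, $34, $39, $42, $46, $47 (q = 8 of N = 10).
Individual gaps: 50−13 = 37; 50−24 = 26; 50−33 = 17; 50−34 = 16; 50−39 = 11; 50−42 = 8; 50−46 = 4; 50−47 = 3.
Aggregate gap = $122.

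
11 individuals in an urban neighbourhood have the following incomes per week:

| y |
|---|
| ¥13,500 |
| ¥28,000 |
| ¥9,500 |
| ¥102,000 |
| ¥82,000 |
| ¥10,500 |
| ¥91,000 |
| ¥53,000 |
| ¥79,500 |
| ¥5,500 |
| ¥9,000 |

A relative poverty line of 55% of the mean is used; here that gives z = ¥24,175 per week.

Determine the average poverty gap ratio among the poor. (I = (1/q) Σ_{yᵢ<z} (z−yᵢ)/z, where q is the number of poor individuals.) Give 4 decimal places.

Below z: ¥5,500, ¥9,000, ¥9,500, ¥10,500, ¥13,500 (q = 5 of N = 11).
Relative gaps: 0.7725, 0.6277, 0.6070, 0.5657, 0.4416; sum = 3.014478.
I averages over the q = 5 poor units only: 3.014478 / 5 = 0.6029.

0.6029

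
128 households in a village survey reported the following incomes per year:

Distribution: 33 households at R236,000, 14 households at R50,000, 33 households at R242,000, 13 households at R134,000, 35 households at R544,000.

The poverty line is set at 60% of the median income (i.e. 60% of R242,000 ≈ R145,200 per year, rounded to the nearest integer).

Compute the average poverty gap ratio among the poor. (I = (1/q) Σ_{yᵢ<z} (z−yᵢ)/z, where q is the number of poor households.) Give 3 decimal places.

0.377

Poor units: 14×R50,000, 13×R134,000 (q = 27 of N = 128).
Relative gaps: 0.6556 (×14), 0.0771 (×13); sum = 10.181818.
I averages over the q = 27 poor units only: 10.181818 / 27 = 0.377.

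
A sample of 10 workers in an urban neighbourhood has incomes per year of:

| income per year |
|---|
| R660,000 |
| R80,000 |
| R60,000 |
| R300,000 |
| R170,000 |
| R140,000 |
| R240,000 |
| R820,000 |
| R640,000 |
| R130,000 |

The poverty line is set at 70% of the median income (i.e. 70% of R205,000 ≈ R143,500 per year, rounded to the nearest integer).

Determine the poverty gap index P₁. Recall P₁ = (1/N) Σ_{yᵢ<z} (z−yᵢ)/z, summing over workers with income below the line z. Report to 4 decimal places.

Below the line: R60,000, R80,000, R130,000, R140,000 (q = 4 of N = 10).
Gap ratios (z−y)/z: (143500−60000)/143500 = 0.5819; (143500−80000)/143500 = 0.4425; (143500−130000)/143500 = 0.0941; (143500−140000)/143500 = 0.0244.
Sum of shortfalls = 1.142857; P₁ averages over all N: 1.142857 / 10 = 0.1143.

0.1143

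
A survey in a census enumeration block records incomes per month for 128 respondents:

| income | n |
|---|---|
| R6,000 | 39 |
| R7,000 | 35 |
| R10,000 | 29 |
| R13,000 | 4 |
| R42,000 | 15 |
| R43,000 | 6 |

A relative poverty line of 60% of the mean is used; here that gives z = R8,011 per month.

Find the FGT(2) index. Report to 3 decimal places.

0.024

Below the line: 39×R6,000, 35×R7,000 (q = 74 of N = 128).
Relative gaps: (8011−6000)/8011 = 0.2510 (×39); (8011−7000)/8011 = 0.1262 (×35).
Squared: 0.0630 (×39); 0.0159 (×35).
Sum = 3.015062; P₂ = 3.015062 / 128 = 0.024.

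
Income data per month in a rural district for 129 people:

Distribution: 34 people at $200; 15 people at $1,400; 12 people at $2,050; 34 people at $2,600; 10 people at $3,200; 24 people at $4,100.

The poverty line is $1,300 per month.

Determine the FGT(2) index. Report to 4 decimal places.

0.1887

Below the line: 34×$200 (q = 34 of N = 129).
Relative gaps: (1300−200)/1300 = 0.8462 (×34).
Squared: 0.7160 (×34).
Sum = 24.343195; P₂ = 24.343195 / 129 = 0.1887.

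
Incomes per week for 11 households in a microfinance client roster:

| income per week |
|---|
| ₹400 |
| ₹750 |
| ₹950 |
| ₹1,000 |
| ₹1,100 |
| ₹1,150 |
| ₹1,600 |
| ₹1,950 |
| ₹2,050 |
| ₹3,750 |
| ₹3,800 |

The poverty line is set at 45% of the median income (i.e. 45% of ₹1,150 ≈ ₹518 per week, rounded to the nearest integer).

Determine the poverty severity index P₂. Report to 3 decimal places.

0.005

Poor units: ₹400 (q = 1 of N = 11).
Relative gaps: (518−400)/518 = 0.2278.
Squared: 0.0519.
Sum = 0.051892; P₂ = 0.051892 / 11 = 0.005.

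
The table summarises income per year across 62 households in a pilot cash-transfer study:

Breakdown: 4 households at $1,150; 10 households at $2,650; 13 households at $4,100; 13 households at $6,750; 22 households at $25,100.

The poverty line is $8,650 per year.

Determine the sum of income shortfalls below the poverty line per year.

Poor units: 4×$1,150, 10×$2,650, 13×$4,100, 13×$6,750 (q = 40 of N = 62).
Individual gaps: 4×(8650−1150) = 30000; 10×(8650−2650) = 60000; 13×(8650−4100) = 59150; 13×(8650−6750) = 24700.
Aggregate gap = $173,850.

$173,850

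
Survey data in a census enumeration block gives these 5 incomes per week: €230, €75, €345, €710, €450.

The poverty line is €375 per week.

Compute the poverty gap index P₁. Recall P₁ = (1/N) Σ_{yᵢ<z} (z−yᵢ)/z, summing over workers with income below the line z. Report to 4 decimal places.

Incomes under z: €75, €230, €345 (q = 3 of N = 5).
Shortfall ratios: (375−75)/375 = 0.8000; (375−230)/375 = 0.3867; (375−345)/375 = 0.0800.
Sum of shortfalls = 1.266667; P₁ averages over all N: 1.266667 / 5 = 0.2533.

0.2533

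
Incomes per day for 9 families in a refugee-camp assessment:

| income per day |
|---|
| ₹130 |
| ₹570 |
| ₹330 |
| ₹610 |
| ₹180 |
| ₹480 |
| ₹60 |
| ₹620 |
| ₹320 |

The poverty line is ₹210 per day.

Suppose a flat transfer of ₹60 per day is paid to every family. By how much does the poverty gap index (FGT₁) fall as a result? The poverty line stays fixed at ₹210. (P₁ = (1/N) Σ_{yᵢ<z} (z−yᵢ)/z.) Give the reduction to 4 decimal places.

Before: below the line — ₹60, ₹130, ₹180; poverty gap index (FGT₁) = 0.137566.
After the ₹60 transfer: below the line — ₹120, ₹190; poverty gap index (FGT₁) = 0.058201.
Reduction = 0.137566 − 0.058201 = 0.0794.

0.0794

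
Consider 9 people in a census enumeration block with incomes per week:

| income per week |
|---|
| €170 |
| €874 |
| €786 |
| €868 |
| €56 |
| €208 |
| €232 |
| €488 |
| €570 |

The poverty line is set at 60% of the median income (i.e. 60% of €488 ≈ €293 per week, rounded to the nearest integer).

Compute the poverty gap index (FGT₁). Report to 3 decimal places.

Incomes under z: €56, €170, €208, €232 (q = 4 of N = 9).
Shortfall ratios: (293−56)/293 = 0.8089; (293−170)/293 = 0.4198; (293−208)/293 = 0.2901; (293−232)/293 = 0.2082.
Sum of shortfalls = 1.726962; P₁ averages over all N: 1.726962 / 9 = 0.192.

0.192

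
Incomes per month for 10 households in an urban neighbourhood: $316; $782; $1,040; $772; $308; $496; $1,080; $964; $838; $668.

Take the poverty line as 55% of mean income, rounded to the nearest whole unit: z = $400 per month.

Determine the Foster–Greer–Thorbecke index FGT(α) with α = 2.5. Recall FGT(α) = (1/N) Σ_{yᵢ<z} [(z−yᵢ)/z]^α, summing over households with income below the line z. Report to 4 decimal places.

Below the line: $308, $316 (q = 2 of N = 10).
Normalized shortfalls: (400−308)/400 = 0.2300; (400−316)/400 = 0.2100.
Raised to α = 2.5: 0.02537; 0.02021.
Sum = 0.045579; FGT(2.5) = 0.045579 / 10 = 0.0046.

0.0046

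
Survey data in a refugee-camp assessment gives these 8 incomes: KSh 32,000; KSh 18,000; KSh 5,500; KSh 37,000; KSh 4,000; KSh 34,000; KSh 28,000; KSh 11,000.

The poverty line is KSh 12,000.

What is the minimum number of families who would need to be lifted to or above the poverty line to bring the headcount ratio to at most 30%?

Currently q = 3 of N = 8 are below the line (H = 0.375).
A headcount ratio of at most 30% allows at most ⌊0.30 × 8⌋ = 2 poor families.
So at least 3 − 2 = 1 must be lifted.

1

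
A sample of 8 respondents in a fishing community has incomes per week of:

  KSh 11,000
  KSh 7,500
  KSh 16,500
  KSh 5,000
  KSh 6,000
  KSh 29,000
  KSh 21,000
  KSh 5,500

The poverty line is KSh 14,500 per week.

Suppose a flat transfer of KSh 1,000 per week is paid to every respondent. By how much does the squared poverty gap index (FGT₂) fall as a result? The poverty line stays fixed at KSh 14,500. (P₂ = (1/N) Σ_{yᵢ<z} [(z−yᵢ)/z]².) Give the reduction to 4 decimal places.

0.0416

Before: below the line — KSh 5,000, KSh 5,500, KSh 6,000, KSh 7,500, KSh 11,000; squared poverty gap index (FGT₂) = 0.181183.
After the KSh 1,000 transfer: below the line — KSh 6,000, KSh 6,500, KSh 7,000, KSh 8,500, KSh 12,000; squared poverty gap index (FGT₂) = 0.139566.
Reduction = 0.181183 − 0.139566 = 0.0416.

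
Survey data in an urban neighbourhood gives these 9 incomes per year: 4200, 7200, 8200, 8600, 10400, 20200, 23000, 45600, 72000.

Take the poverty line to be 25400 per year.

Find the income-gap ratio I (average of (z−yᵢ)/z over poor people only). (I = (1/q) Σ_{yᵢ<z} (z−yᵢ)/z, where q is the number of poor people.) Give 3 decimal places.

Below the line: 4200, 7200, 8200, 8600, 10400, 20200, 23000 (q = 7 of N = 9).
Shortfall ratios (z−y)/z: 0.8346, 0.7165, 0.6772, 0.6614, 0.5906, 0.2047, 0.0945; sum = 3.779528.
I averages over the q = 7 poor units only: 3.779528 / 7 = 0.540.

0.540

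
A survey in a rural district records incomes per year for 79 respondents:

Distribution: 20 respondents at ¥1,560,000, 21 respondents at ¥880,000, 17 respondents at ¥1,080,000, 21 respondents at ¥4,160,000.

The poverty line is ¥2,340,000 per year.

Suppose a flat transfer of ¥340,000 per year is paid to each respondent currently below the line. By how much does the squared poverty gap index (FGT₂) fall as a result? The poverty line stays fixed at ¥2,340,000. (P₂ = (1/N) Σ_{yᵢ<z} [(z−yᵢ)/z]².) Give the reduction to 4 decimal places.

0.0909

Before: below the line — 21×¥880,000, 17×¥1,080,000, 20×¥1,560,000; squared poverty gap index (FGT₂) = 0.194004.
After the ¥340,000 transfer: below the line — 21×¥1,220,000, 17×¥1,420,000, 20×¥1,900,000; squared poverty gap index (FGT₂) = 0.103112.
Reduction = 0.194004 − 0.103112 = 0.0909.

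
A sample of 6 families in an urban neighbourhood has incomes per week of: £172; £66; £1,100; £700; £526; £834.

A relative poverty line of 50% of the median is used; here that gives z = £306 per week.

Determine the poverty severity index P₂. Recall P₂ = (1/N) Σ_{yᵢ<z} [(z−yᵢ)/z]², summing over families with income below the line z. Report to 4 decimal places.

0.1345

Incomes under z: £66, £172 (q = 2 of N = 6).
Relative gaps: (306−66)/306 = 0.7843; (306−172)/306 = 0.4379.
Squared: 0.6151; 0.1918.
Sum = 0.806912; P₂ = 0.806912 / 6 = 0.1345.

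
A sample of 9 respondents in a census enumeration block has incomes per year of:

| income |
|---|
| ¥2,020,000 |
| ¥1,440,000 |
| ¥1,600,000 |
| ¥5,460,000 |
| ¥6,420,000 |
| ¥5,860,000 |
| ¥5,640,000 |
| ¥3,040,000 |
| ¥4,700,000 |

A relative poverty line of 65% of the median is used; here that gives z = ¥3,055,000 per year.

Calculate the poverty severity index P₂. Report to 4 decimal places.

Incomes under z: ¥1,440,000, ¥1,600,000, ¥2,020,000, ¥3,040,000 (q = 4 of N = 9).
Shortfall ratios: (3055000−1440000)/3055000 = 0.5286; (3055000−1600000)/3055000 = 0.4763; (3055000−2020000)/3055000 = 0.3388; (3055000−3040000)/3055000 = 0.0049.
Squared: 0.2795; 0.2268; 0.1148; 0.0000.
Sum = 0.621096; P₂ = 0.621096 / 9 = 0.0690.

0.0690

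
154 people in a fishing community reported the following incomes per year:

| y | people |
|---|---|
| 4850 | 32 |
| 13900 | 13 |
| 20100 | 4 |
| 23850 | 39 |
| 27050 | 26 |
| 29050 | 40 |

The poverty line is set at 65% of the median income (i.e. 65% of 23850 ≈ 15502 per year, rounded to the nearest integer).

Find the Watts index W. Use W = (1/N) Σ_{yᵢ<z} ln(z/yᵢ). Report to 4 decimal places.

Incomes under z: 32×4850, 13×13900 (q = 45 of N = 154).
Log shortfalls: ln(15502/4850) = 1.1620 (×32); ln(15502/13900) = 0.1091 (×13).
W = 38.601734 / 154 = 0.2507.

0.2507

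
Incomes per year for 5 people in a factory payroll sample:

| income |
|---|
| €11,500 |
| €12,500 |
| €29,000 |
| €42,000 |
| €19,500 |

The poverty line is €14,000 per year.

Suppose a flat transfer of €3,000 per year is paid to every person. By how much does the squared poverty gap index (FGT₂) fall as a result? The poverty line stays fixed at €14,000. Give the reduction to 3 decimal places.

Before: below the line — €11,500, €12,500; squared poverty gap index (FGT₂) = 0.00867.
After the €3,000 transfer: below the line — none; squared poverty gap index (FGT₂) = 0.00000.
Reduction = 0.00867 − 0.00000 = 0.009.

0.009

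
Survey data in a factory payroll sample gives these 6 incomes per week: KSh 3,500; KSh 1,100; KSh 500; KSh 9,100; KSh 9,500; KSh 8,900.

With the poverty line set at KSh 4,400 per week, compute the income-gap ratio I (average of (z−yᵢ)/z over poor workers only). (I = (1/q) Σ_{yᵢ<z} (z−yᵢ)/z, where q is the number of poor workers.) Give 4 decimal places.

Below the line: KSh 500, KSh 1,100, KSh 3,500 (q = 3 of N = 6).
Shortfall ratios (z−y)/z: 0.8864, 0.7500, 0.2045; sum = 1.840909.
I averages over the q = 3 poor units only: 1.840909 / 3 = 0.6136.

0.6136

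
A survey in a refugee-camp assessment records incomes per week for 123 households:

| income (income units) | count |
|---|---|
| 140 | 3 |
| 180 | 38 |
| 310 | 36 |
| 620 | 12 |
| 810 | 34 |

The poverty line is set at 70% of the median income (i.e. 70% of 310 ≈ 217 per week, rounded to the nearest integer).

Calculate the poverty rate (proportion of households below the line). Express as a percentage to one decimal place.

33.3%

41 of the 123 households have income below 217.
H = 41/123 = 33.3%.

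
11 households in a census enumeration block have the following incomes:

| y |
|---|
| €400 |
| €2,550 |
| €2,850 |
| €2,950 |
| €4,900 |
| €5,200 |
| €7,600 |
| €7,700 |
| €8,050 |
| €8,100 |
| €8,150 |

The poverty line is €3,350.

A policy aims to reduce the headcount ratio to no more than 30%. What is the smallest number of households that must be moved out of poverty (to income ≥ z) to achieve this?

1

4 of the 11 households are poor, so H = 4/11 = 0.364.
A headcount ratio of at most 30% allows at most ⌊0.30 × 11⌋ = 3 poor households.
So at least 4 − 3 = 1 must be lifted.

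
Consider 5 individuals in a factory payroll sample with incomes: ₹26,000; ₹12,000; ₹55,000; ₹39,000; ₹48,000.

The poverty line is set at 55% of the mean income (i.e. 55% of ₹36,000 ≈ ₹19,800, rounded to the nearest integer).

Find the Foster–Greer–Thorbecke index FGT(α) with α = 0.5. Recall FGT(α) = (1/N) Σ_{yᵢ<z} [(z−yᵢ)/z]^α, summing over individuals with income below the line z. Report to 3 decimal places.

Below z: ₹12,000 (q = 1 of N = 5).
Relative gaps: (19800−12000)/19800 = 0.3939.
Raised to α = 0.5: 0.62765.
Sum = 0.627646; FGT(0.5) = 0.627646 / 5 = 0.126.

0.126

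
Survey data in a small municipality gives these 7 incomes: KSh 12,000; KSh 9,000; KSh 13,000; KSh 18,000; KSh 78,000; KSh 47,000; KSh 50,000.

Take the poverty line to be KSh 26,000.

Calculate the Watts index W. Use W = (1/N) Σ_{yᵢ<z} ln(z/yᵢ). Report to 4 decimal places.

Poor units: KSh 9,000, KSh 12,000, KSh 13,000, KSh 18,000 (q = 4 of N = 7).
Log shortfalls: ln(26000/9000) = 1.0609; ln(26000/12000) = 0.7732; ln(26000/13000) = 0.6931; ln(26000/18000) = 0.3677.
W = 2.894934 / 7 = 0.4136.

0.4136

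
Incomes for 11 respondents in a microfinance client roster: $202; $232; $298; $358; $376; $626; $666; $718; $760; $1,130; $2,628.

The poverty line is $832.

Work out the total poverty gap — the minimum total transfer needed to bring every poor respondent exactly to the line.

$3,252

Poor units: $202, $232, $298, $358, $376, $626, $666, $718, $760 (q = 9 of N = 11).
Individual gaps: 832−202 = 630; 832−232 = 600; 832−298 = 534; 832−358 = 474; 832−376 = 456; 832−626 = 206; 832−666 = 166; 832−718 = 114; 832−760 = 72.
Aggregate gap = $3,252.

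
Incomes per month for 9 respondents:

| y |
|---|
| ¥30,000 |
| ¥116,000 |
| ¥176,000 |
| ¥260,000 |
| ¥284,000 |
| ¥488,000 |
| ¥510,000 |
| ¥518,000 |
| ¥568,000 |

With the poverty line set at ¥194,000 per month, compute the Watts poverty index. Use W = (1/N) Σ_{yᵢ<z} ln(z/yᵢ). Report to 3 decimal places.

Below z: ¥30,000, ¥116,000, ¥176,000 (q = 3 of N = 9).
Log shortfalls: ln(194000/30000) = 1.8667; ln(194000/116000) = 0.5143; ln(194000/176000) = 0.0974.
W = 2.478303 / 9 = 0.275.

0.275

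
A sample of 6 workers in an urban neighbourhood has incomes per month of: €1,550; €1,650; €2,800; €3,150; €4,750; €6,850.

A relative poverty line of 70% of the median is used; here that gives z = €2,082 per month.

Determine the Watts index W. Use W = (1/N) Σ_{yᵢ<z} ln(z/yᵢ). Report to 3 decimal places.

Below the line: €1,550, €1,650 (q = 2 of N = 6).
Log gaps: ln(2082/1550) = 0.2951; ln(2082/1650) = 0.2326.
W = 0.527628 / 6 = 0.088.

0.088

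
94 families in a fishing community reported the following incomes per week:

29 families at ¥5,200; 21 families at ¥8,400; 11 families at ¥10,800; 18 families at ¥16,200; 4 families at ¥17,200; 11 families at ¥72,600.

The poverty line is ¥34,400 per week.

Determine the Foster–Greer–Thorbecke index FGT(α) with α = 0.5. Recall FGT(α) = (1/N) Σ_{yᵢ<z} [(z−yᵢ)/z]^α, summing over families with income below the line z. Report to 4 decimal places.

Incomes under z: 29×¥5,200, 21×¥8,400, 11×¥10,800, 18×¥16,200, 4×¥17,200 (q = 83 of N = 94).
Normalized shortfalls: (34400−5200)/34400 = 0.8488 (×29); (34400−8400)/34400 = 0.7558 (×21); (34400−10800)/34400 = 0.6860 (×11); (34400−16200)/34400 = 0.5291 (×18); (34400−17200)/34400 = 0.5000 (×4).
Raised to α = 0.5: 0.92132 (×29); 0.86938 (×21); 0.82828 (×11); 0.72737 (×18); 0.70711 (×4).
Sum = 70.007464; FGT(0.5) = 70.007464 / 94 = 0.7448.

0.7448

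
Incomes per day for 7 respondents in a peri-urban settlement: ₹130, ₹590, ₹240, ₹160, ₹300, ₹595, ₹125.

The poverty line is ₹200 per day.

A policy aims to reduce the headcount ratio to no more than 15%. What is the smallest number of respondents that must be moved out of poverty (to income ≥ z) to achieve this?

Currently q = 3 of N = 7 are below the line (H = 0.429).
A headcount ratio of at most 15% allows at most ⌊0.15 × 7⌋ = 1 poor respondents.
So at least 3 − 1 = 2 must be lifted.

2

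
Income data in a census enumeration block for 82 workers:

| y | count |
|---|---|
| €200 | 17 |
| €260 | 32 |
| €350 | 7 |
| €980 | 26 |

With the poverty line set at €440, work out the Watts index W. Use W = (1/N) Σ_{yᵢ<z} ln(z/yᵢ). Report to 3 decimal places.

Below z: 17×€200, 32×€260, 7×€350 (q = 56 of N = 82).
ln(z/y) terms: ln(440/200) = 0.7885 (×17); ln(440/260) = 0.5261 (×32); ln(440/350) = 0.2288 (×7).
W = 31.840645 / 82 = 0.388.

0.388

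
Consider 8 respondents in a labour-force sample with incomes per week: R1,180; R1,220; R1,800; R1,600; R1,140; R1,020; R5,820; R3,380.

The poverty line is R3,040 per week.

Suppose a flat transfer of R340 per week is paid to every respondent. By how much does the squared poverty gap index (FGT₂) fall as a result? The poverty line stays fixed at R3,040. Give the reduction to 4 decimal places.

Before: below the line — R1,020, R1,140, R1,180, R1,220, R1,600, R1,800; squared poverty gap index (FGT₂) = 0.244460.
After the R340 transfer: below the line — R1,360, R1,480, R1,520, R1,560, R1,940, R2,140; squared poverty gap index (FGT₂) = 0.159291.
Reduction = 0.244460 − 0.159291 = 0.0852.

0.0852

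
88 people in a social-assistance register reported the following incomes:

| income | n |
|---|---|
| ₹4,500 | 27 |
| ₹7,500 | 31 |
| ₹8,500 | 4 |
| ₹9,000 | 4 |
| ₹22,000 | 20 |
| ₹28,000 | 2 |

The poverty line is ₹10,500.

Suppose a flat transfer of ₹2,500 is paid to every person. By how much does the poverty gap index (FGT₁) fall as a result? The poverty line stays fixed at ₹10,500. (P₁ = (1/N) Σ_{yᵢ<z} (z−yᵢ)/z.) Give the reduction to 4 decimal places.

Before: below the line — 27×₹4,500, 31×₹7,500, 4×₹8,500, 4×₹9,000; poverty gap index (FGT₁) = 0.291126.
After the ₹2,500 transfer: below the line — 27×₹7,000, 31×₹10,000; poverty gap index (FGT₁) = 0.119048.
Reduction = 0.291126 − 0.119048 = 0.1721.

0.1721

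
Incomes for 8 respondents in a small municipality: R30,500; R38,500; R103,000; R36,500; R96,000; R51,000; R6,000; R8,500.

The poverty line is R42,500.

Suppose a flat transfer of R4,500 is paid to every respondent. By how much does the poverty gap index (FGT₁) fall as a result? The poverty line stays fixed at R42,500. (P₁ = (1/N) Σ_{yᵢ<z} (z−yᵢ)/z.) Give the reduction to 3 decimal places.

0.065

Before: below the line — R6,000, R8,500, R30,500, R36,500, R38,500; poverty gap index (FGT₁) = 0.27206.
After the R4,500 transfer: below the line — R10,500, R13,000, R35,000, R41,000; poverty gap index (FGT₁) = 0.20735.
Reduction = 0.27206 − 0.20735 = 0.065.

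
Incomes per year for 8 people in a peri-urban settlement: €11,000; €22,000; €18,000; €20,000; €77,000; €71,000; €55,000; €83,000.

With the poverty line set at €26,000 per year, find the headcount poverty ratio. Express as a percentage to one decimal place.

50.0%

4 of the 8 people have income below €26,000.
H = 4/8 = 50.0%.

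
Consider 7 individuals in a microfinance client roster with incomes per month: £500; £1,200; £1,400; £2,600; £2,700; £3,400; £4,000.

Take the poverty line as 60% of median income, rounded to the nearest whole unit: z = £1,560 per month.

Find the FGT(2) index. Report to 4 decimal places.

0.0751

Below z: £500, £1,200, £1,400 (q = 3 of N = 7).
Shortfall ratios: (1560−500)/1560 = 0.6795; (1560−1200)/1560 = 0.2308; (1560−1400)/1560 = 0.1026.
Squared: 0.4617; 0.0533; 0.0105.
Sum = 0.525477; P₂ = 0.525477 / 7 = 0.0751.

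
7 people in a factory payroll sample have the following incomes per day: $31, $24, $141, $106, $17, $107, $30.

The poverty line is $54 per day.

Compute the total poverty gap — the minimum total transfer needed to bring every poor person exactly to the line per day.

$114

Below the line: $17, $24, $30, $31 (q = 4 of N = 7).
Individual gaps: 54−17 = 37; 54−24 = 30; 54−30 = 24; 54−31 = 23.
Aggregate gap = $114.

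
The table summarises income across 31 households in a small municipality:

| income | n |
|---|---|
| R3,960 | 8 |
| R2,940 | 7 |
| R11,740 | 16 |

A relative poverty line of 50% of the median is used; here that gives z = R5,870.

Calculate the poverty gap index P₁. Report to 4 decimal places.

Below the line: 7×R2,940, 8×R3,960 (q = 15 of N = 31).
Shortfall ratios: (5870−2940)/5870 = 0.4991 (×7); (5870−3960)/5870 = 0.3254 (×8).
Sum of shortfalls = 6.097104; P₁ averages over all N: 6.097104 / 31 = 0.1967.

0.1967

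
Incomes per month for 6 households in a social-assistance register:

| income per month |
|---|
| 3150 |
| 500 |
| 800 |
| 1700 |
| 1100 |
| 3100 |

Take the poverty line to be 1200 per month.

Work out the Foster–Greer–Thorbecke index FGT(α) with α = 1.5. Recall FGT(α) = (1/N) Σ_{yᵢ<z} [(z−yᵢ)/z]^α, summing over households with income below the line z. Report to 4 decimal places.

0.1103

Below the line: 500, 800, 1100 (q = 3 of N = 6).
Shortfall ratios: (1200−500)/1200 = 0.5833; (1200−800)/1200 = 0.3333; (1200−1100)/1200 = 0.0833.
Raised to α = 1.5: 0.44553; 0.19245; 0.02406.
Sum = 0.662035; FGT(1.5) = 0.662035 / 6 = 0.1103.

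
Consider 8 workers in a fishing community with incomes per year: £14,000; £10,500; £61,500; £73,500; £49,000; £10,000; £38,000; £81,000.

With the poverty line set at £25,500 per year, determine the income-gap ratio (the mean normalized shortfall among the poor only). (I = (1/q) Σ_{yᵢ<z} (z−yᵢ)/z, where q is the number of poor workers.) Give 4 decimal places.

0.5490

Below the line: £10,000, £10,500, £14,000 (q = 3 of N = 8).
Shortfall ratios (z−y)/z: 0.6078, 0.5882, 0.4510; sum = 1.647059.
I averages over the q = 3 poor units only: 1.647059 / 3 = 0.5490.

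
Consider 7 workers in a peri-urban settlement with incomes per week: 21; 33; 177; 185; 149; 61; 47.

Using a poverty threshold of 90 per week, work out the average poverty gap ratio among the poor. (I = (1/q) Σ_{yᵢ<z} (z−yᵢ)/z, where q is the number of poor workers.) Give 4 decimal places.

0.5500

Below the line: 21, 33, 47, 61 (q = 4 of N = 7).
Relative gaps: 0.7667, 0.6333, 0.4778, 0.3222; sum = 2.200000.
The income-gap ratio divides by q (the poor only): 2.200000 / 4 = 0.5500.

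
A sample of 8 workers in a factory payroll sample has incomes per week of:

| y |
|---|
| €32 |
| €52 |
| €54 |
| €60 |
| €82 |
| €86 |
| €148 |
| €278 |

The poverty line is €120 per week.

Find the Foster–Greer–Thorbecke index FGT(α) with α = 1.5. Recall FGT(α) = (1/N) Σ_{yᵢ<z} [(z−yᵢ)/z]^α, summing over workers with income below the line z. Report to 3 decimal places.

0.268

Poor units: €32, €52, €54, €60, €82, €86 (q = 6 of N = 8).
Gap ratios (z−y)/z: (120−32)/120 = 0.7333; (120−52)/120 = 0.5667; (120−54)/120 = 0.5500; (120−60)/120 = 0.5000; (120−82)/120 = 0.3167; (120−86)/120 = 0.2833.
Raised to α = 1.5: 0.62799; 0.42657; 0.40789; 0.35355; 0.17820; 0.15082.
Sum = 2.145019; FGT(1.5) = 2.145019 / 8 = 0.268.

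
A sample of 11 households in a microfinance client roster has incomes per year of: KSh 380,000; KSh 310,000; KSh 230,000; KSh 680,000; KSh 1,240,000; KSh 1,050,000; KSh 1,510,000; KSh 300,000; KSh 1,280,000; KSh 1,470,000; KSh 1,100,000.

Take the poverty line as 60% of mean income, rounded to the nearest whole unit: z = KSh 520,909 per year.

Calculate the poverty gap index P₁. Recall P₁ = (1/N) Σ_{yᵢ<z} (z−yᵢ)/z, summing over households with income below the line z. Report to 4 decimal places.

0.1507

Below z: KSh 230,000, KSh 300,000, KSh 310,000, KSh 380,000 (q = 4 of N = 11).
Relative gaps: (520909−230000)/520909 = 0.5585; (520909−300000)/520909 = 0.4241; (520909−310000)/520909 = 0.4049; (520909−380000)/520909 = 0.2705.
Σ = 1.657940. Dividing by the full population N = 11 gives P₁ = 0.1507.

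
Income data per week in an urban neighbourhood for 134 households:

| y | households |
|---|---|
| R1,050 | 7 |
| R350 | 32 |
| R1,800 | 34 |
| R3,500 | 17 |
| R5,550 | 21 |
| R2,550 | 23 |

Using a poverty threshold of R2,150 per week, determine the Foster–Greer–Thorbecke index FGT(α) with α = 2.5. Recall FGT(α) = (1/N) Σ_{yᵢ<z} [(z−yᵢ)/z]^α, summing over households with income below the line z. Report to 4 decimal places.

0.1656

Below the line: 32×R350, 7×R1,050, 34×R1,800 (q = 73 of N = 134).
Normalized shortfalls: (2150−350)/2150 = 0.8372 (×32); (2150−1050)/2150 = 0.5116 (×7); (2150−1800)/2150 = 0.1628 (×34).
Raised to α = 2.5: 0.64134 (×32); 0.18723 (×7); 0.01069 (×34).
Sum = 22.196909; FGT(2.5) = 22.196909 / 134 = 0.1656.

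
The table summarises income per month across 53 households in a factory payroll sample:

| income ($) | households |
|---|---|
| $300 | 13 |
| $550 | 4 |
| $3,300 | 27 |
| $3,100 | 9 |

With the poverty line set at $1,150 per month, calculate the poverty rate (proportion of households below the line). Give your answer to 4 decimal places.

17 of the 53 households have income below $1,150.
H = 17/53 = 0.3208.

0.3208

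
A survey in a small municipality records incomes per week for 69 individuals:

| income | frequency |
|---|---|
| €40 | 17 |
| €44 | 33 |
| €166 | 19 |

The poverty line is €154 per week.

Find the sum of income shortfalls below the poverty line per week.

Poor units: 17×€40, 33×€44 (q = 50 of N = 69).
Individual gaps: 17×(154−40) = 1938; 33×(154−44) = 3630.
Aggregate gap = €5,568.

€5,568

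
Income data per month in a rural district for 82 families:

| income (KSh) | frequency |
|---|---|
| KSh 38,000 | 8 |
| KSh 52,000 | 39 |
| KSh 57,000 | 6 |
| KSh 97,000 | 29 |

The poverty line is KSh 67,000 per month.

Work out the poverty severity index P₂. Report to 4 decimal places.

Below the line: 8×KSh 38,000, 39×KSh 52,000, 6×KSh 57,000 (q = 53 of N = 82).
Normalized shortfalls: (67000−38000)/67000 = 0.4328 (×8); (67000−52000)/67000 = 0.2239 (×39); (67000−57000)/67000 = 0.1493 (×6).
Squared: 0.1873 (×8); 0.0501 (×39); 0.0223 (×6).
Sum = 3.587213; P₂ = 3.587213 / 82 = 0.0437.

0.0437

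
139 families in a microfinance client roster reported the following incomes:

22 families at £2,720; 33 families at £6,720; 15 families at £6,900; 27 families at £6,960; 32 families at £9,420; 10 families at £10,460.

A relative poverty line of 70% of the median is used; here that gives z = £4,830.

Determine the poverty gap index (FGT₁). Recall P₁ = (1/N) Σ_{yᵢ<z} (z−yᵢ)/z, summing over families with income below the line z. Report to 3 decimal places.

0.069

Below the line: 22×£2,720 (q = 22 of N = 139).
Shortfall ratios: (4830−2720)/4830 = 0.4369 (×22).
Σ = 9.610766. Dividing by the full population N = 139 gives P₁ = 0.069.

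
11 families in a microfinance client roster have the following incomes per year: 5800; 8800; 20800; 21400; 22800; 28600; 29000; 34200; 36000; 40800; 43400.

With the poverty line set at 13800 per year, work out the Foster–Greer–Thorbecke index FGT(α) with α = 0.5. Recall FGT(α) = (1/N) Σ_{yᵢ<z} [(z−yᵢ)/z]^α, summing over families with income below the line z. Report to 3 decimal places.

0.124

Incomes under z: 5800, 8800 (q = 2 of N = 11).
Normalized shortfalls: (13800−5800)/13800 = 0.5797; (13800−8800)/13800 = 0.3623.
Raised to α = 0.5: 0.76139; 0.60193.
Sum = 1.363316; FGT(0.5) = 1.363316 / 11 = 0.124.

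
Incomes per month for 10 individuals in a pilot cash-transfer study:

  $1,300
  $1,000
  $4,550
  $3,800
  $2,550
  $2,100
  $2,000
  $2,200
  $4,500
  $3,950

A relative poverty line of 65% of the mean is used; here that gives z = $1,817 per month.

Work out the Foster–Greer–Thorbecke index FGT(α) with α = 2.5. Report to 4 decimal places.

0.0179

Below the line: $1,000, $1,300 (q = 2 of N = 10).
Gap ratios (z−y)/z: (1817−1000)/1817 = 0.4496; (1817−1300)/1817 = 0.2845.
Raised to α = 2.5: 0.13557; 0.04319.
Sum = 0.178757; FGT(2.5) = 0.178757 / 10 = 0.0179.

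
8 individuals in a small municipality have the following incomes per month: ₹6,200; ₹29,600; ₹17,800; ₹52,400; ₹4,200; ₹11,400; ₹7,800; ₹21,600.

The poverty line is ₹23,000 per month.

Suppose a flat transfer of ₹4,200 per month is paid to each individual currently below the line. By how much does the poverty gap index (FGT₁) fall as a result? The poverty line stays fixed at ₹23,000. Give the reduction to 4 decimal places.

0.1217

Before: below the line — ₹4,200, ₹6,200, ₹7,800, ₹11,400, ₹17,800, ₹21,600; poverty gap index (FGT₁) = 0.375000.
After the ₹4,200 transfer: below the line — ₹8,400, ₹10,400, ₹12,000, ₹15,600, ₹22,000; poverty gap index (FGT₁) = 0.253261.
Reduction = 0.375000 − 0.253261 = 0.1217.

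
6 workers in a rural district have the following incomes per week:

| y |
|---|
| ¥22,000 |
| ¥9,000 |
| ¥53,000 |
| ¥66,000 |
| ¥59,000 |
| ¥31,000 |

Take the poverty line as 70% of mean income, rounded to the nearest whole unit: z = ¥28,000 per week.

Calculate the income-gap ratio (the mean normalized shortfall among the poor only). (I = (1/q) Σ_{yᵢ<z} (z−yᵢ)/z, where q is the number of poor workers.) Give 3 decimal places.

Poor units: ¥9,000, ¥22,000 (q = 2 of N = 6).
Relative gaps: 0.6786, 0.2143; sum = 0.892857.
The income-gap ratio divides by q (the poor only): 0.892857 / 2 = 0.446.

0.446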